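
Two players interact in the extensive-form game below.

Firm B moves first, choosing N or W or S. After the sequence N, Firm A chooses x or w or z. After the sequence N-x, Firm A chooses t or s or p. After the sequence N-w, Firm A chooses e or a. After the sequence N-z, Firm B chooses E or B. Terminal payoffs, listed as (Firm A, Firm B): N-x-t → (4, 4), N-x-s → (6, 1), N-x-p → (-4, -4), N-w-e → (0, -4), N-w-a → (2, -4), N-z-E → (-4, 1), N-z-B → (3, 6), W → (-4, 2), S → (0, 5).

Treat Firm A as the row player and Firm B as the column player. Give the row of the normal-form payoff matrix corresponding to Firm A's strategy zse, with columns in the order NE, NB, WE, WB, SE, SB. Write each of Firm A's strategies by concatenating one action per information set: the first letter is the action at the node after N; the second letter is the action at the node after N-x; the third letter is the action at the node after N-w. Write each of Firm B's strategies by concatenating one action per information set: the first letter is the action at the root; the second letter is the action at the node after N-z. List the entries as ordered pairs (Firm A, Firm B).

(-4,1) (3,6) (-4,2) (-4,2) (0,5) (0,5)

vs NE: Firm B plays N → Firm A plays z at [N] → Firm B plays E at [N-z] → (-4, 1)
vs NB: Firm B plays N → Firm A plays z at [N] → Firm B plays B at [N-z] → (3, 6)
vs WE: Firm B plays W → (-4, 2)
vs WB: Firm B plays W → (-4, 2)
vs SE: Firm B plays S → (0, 5)
vs SB: Firm B plays S → (0, 5)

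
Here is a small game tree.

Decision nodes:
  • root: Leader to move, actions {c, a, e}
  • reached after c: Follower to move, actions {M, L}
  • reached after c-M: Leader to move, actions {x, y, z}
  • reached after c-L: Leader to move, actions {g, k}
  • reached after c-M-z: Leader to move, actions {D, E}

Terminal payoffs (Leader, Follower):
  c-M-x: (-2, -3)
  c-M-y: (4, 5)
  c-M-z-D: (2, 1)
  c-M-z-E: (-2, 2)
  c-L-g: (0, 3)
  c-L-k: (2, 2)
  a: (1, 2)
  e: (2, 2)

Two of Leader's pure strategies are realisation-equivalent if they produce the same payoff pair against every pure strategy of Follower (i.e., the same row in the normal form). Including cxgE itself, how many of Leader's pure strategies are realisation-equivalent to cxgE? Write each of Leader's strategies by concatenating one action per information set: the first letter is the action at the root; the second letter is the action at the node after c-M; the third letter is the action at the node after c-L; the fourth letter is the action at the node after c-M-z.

Row for cxgE (columns M, L): (-2,-3) (0,3).
Under cxgE, Leader's choice at the node after c-M-z can never be reached regardless of what Follower does, so varying those choices leaves every outcome unchanged.
Holding the reachable choices fixed and varying the unreachable one freely already gives 2 equivalent strategies.
No other strategy reproduces this row, so those 2 are the full class: cxgD, cxgE.

2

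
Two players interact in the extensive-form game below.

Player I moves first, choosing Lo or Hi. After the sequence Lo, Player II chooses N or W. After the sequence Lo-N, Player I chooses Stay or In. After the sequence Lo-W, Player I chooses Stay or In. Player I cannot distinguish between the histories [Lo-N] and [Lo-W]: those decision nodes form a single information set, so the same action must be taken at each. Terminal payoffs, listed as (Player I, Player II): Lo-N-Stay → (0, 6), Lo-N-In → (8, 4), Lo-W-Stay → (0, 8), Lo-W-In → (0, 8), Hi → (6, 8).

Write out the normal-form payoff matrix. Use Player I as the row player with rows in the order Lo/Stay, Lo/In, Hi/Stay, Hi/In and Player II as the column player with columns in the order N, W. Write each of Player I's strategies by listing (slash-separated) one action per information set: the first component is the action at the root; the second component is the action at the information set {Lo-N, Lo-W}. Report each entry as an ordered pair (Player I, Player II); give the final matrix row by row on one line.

Lo/Stay: (0,6) (0,8) | Lo/In: (8,4) (0,8) | Hi/Stay: (6,8) (6,8) | Hi/In: (6,8) (6,8)

               N        W
Lo/Stay    (0,6)    (0,8)
  Lo/In    (8,4)    (0,8)
Hi/Stay    (6,8)    (6,8)
  Hi/In    (6,8)    (6,8)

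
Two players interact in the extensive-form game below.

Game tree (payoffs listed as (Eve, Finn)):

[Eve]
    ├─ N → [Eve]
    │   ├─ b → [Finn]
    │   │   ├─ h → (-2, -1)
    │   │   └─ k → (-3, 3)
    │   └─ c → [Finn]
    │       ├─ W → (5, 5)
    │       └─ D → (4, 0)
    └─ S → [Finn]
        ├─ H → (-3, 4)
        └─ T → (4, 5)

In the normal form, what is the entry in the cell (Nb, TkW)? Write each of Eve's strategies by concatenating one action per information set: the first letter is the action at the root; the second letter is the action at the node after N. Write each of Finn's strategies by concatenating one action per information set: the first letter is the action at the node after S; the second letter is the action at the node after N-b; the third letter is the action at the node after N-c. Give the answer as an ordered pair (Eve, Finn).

(-3, 3)

Trace the play path from the root:
  Eve plays N
  Eve plays b at [N]
  Finn plays k at [N-b]
→ terminal payoff (-3, 3).
(Finn's choice at the node after S is never reached on this path, so it doesn't affect the outcome.)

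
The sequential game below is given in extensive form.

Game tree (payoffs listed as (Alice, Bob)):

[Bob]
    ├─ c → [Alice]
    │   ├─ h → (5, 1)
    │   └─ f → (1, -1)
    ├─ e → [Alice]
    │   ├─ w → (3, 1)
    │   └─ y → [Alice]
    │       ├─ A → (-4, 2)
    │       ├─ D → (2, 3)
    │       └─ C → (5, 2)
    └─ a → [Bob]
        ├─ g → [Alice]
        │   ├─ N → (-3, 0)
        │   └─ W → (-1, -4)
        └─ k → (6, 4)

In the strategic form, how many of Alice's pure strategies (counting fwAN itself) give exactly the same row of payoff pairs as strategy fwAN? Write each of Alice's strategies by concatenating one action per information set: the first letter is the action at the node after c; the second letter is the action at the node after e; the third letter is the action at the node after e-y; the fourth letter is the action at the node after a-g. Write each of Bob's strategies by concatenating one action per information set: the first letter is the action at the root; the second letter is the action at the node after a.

3

Row for fwAN (columns cg, ck, eg, ek, ag, ak): (1,-1) (1,-1) (3,1) (3,1) (-3,0) (6,4).
Under fwAN, Alice's choice at the node after e-y can never be reached regardless of what Bob does, so varying those choices leaves every outcome unchanged.
Holding the reachable choices fixed and varying the unreachable one freely already gives 3 equivalent strategies.
No other strategy reproduces this row, so those 3 are the full class: fwAN, fwDN, fwCN.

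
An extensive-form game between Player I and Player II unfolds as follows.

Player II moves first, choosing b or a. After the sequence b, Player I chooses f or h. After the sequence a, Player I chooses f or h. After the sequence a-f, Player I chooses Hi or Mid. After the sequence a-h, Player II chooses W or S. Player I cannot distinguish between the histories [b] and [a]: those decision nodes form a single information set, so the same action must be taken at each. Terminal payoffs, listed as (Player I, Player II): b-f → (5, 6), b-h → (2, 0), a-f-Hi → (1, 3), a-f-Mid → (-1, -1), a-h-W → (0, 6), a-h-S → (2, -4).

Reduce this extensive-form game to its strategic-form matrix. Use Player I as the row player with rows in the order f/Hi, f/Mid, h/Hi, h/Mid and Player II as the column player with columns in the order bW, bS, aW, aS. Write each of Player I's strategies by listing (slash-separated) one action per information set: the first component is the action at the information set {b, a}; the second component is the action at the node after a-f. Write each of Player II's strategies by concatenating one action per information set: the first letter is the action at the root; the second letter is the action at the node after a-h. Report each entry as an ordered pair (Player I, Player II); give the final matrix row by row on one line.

Row f/Hi: bW→(5,6), bS→(5,6), aW→(1,3), aS→(1,3)
Row f/Mid: bW→(5,6), bS→(5,6), aW→(-1,-1), aS→(-1,-1)
Row h/Hi: bW→(2,0), bS→(2,0), aW→(0,6), aS→(2,-4)
Row h/Mid: bW→(2,0), bS→(2,0), aW→(0,6), aS→(2,-4)

f/Hi: (5,6) (5,6) (1,3) (1,3) | f/Mid: (5,6) (5,6) (-1,-1) (-1,-1) | h/Hi: (2,0) (2,0) (0,6) (2,-4) | h/Mid: (2,0) (2,0) (0,6) (2,-4)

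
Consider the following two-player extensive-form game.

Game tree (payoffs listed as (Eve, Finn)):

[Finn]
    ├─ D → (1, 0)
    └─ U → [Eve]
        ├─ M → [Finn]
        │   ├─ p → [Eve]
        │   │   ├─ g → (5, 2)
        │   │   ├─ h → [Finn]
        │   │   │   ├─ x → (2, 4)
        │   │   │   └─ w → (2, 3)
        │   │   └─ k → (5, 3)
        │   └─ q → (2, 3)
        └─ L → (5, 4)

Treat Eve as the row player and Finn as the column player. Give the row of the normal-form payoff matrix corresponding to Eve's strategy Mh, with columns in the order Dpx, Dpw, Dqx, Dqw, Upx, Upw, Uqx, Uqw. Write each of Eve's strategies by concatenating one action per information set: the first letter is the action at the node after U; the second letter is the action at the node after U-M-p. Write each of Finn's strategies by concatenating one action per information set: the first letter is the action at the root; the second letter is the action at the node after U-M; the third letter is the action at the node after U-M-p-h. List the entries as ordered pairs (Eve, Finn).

(1,0) (1,0) (1,0) (1,0) (2,4) (2,3) (2,3) (2,3)

vs Dpx: Finn plays D → (1, 0)
vs Dpw: Finn plays D → (1, 0)
vs Dqx: Finn plays D → (1, 0)
vs Dqw: Finn plays D → (1, 0)
vs Upx: Finn plays U → Eve plays M at [U] → Finn plays p at [U-M] → Eve plays h at [U-M-p] → Finn plays x at [U-M-p-h] → (2, 4)
vs Upw: Finn plays U → Eve plays M at [U] → Finn plays p at [U-M] → Eve plays h at [U-M-p] → Finn plays w at [U-M-p-h] → (2, 3)
vs Uqx: Finn plays U → Eve plays M at [U] → Finn plays q at [U-M] → (2, 3)
vs Uqw: Finn plays U → Eve plays M at [U] → Finn plays q at [U-M] → (2, 3)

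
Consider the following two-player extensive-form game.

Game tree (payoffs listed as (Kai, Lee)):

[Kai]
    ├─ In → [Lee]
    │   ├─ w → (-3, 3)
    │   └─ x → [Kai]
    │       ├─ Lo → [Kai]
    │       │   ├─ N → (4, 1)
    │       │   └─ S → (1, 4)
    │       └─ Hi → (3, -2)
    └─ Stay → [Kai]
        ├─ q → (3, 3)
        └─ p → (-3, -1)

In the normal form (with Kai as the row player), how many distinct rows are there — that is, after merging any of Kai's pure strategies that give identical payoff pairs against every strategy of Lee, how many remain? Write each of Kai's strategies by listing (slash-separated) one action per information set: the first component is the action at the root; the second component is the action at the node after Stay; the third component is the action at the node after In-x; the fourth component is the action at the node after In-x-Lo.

Kai has 16 pure strategies: In/q/Lo/N, In/q/Lo/S, In/q/Hi/N, In/q/Hi/S, In/p/Lo/N, In/p/Lo/S, In/p/Hi/N, In/p/Hi/S, Stay/q/Lo/N, Stay/q/Lo/S, Stay/q/Hi/N, Stay/q/Hi/S, Stay/p/Lo/N, Stay/p/Lo/S, Stay/p/Hi/N, Stay/p/Hi/S. Columns: w, x.
{In/q/Lo/N, In/p/Lo/N} → row (-3,3) (4,1)
{In/q/Lo/S, In/p/Lo/S} → row (-3,3) (1,4)
{In/q/Hi/N, In/q/Hi/S, In/p/Hi/N, In/p/Hi/S} → row (-3,3) (3,-2)
{Stay/q/Lo/N, Stay/q/Lo/S, Stay/q/Hi/N, Stay/q/Hi/S} → row (3,3) (3,3)
{Stay/p/Lo/N, Stay/p/Lo/S, Stay/p/Hi/N, Stay/p/Hi/S} → row (-3,-1) (-3,-1)
That's 5 distinct rows out of 16 strategies.

5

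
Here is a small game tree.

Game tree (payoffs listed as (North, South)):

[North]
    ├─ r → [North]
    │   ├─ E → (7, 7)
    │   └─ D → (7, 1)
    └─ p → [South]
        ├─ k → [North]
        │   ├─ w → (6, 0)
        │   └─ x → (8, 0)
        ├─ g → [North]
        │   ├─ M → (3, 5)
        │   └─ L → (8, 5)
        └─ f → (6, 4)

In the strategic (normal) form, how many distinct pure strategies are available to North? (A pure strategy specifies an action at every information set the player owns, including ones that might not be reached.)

16

North owns the root with actions {r, p} — two choices.
North owns the node after r with actions {E, D} — two choices.
North owns the node after p-k with actions {w, x} — two choices.
North owns the node after p-g with actions {M, L} — two choices.
A pure strategy fixes one action at each information set independently, so the count is the product 2 × 2 × 2 × 2 = 16.
(For reference, South has 3 pure strategies, giving a 16×3 normal-form matrix.)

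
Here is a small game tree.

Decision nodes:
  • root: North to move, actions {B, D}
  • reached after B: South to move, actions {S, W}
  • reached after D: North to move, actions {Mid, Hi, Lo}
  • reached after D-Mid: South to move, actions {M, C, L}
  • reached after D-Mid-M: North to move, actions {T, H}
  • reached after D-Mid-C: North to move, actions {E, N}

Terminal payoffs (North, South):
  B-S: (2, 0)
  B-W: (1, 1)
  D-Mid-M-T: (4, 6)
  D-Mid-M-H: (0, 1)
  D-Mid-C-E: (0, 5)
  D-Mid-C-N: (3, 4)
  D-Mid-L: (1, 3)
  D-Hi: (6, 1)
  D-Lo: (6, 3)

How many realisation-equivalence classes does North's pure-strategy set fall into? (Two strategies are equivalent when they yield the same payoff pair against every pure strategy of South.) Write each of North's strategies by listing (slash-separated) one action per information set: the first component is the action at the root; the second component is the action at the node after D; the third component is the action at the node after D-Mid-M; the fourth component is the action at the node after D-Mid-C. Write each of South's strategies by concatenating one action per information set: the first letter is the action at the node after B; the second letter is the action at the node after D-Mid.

7

North has 24 pure strategies: B/Mid/T/E, B/Mid/T/N, B/Mid/H/E, B/Mid/H/N, B/Hi/T/E, B/Hi/T/N, B/Hi/H/E, B/Hi/H/N, B/Lo/T/E, B/Lo/T/N, B/Lo/H/E, B/Lo/H/N, D/Mid/T/E, D/Mid/T/N, D/Mid/H/E, D/Mid/H/N, D/Hi/T/E, D/Hi/T/N, D/Hi/H/E, D/Hi/H/N, D/Lo/T/E, D/Lo/T/N, D/Lo/H/E, D/Lo/H/N. Columns: SM, SC, SL, WM, WC, WL.
{B/Mid/T/E, B/Mid/T/N, B/Mid/H/E, B/Mid/H/N, B/Hi/T/E, B/Hi/T/N, B/Hi/H/E, B/Hi/H/N, B/Lo/T/E, B/Lo/T/N, B/Lo/H/E, B/Lo/H/N} → row (2,0) (2,0) (2,0) (1,1) (1,1) (1,1)
{D/Mid/T/E} → row (4,6) (0,5) (1,3) (4,6) (0,5) (1,3)
{D/Mid/T/N} → row (4,6) (3,4) (1,3) (4,6) (3,4) (1,3)
{D/Mid/H/E} → row (0,1) (0,5) (1,3) (0,1) (0,5) (1,3)
{D/Mid/H/N} → row (0,1) (3,4) (1,3) (0,1) (3,4) (1,3)
{D/Hi/T/E, D/Hi/T/N, D/Hi/H/E, D/Hi/H/N} → row (6,1) (6,1) (6,1) (6,1) (6,1) (6,1)
{D/Lo/T/E, D/Lo/T/N, D/Lo/H/E, D/Lo/H/N} → row (6,3) (6,3) (6,3) (6,3) (6,3) (6,3)
That's 7 distinct rows out of 24 strategies.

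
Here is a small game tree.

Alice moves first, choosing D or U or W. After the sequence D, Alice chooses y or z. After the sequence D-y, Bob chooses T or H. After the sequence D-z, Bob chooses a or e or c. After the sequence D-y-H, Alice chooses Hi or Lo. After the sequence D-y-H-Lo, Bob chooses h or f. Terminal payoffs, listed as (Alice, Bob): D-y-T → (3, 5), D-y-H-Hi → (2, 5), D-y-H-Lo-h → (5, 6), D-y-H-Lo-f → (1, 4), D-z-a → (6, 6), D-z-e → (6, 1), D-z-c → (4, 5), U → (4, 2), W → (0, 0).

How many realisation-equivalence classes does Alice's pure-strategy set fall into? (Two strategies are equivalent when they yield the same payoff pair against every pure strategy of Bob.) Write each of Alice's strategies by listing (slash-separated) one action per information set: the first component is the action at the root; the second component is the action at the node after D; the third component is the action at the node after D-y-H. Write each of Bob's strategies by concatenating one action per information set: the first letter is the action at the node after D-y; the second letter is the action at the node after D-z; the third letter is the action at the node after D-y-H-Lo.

Alice has 12 pure strategies: D/y/Hi, D/y/Lo, D/z/Hi, D/z/Lo, U/y/Hi, U/y/Lo, U/z/Hi, U/z/Lo, W/y/Hi, W/y/Lo, W/z/Hi, W/z/Lo. Columns: Tah, Taf, Teh, Tef, Tch, Tcf, Hah, Haf, Heh, Hef, Hch, Hcf.
{D/y/Hi} → row (3,5) (3,5) (3,5) (3,5) (3,5) (3,5) (2,5) (2,5) (2,5) (2,5) (2,5) (2,5)
{D/y/Lo} → row (3,5) (3,5) (3,5) (3,5) (3,5) (3,5) (5,6) (1,4) (5,6) (1,4) (5,6) (1,4)
{D/z/Hi, D/z/Lo} → row (6,6) (6,6) (6,1) (6,1) (4,5) (4,5) (6,6) (6,6) (6,1) (6,1) (4,5) (4,5)
{U/y/Hi, U/y/Lo, U/z/Hi, U/z/Lo} → row (4,2) (4,2) (4,2) (4,2) (4,2) (4,2) (4,2) (4,2) (4,2) (4,2) (4,2) (4,2)
{W/y/Hi, W/y/Lo, W/z/Hi, W/z/Lo} → row (0,0) (0,0) (0,0) (0,0) (0,0) (0,0) (0,0) (0,0) (0,0) (0,0) (0,0) (0,0)
That's 5 distinct rows out of 12 strategies.

5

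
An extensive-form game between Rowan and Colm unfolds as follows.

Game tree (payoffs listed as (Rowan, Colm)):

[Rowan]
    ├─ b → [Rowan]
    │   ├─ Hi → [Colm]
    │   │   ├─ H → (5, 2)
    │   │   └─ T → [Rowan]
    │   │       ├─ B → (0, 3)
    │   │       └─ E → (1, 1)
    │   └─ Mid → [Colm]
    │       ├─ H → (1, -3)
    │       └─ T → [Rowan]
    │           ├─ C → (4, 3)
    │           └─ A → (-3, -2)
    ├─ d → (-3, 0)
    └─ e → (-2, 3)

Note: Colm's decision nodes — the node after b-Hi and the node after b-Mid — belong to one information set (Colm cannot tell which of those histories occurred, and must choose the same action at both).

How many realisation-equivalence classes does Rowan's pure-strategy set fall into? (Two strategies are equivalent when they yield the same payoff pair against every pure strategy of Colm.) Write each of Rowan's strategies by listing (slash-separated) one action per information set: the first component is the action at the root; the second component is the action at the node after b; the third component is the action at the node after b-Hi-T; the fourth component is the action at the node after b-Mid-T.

Rowan has 24 pure strategies: b/Hi/B/C, b/Hi/B/A, b/Hi/E/C, b/Hi/E/A, b/Mid/B/C, b/Mid/B/A, b/Mid/E/C, b/Mid/E/A, d/Hi/B/C, d/Hi/B/A, d/Hi/E/C, d/Hi/E/A, d/Mid/B/C, d/Mid/B/A, d/Mid/E/C, d/Mid/E/A, e/Hi/B/C, e/Hi/B/A, e/Hi/E/C, e/Hi/E/A, e/Mid/B/C, e/Mid/B/A, e/Mid/E/C, e/Mid/E/A. Columns: H, T.
{b/Hi/B/C, b/Hi/B/A} → row (5,2) (0,3)
{b/Hi/E/C, b/Hi/E/A} → row (5,2) (1,1)
{b/Mid/B/C, b/Mid/E/C} → row (1,-3) (4,3)
{b/Mid/B/A, b/Mid/E/A} → row (1,-3) (-3,-2)
{d/Hi/B/C, d/Hi/B/A, d/Hi/E/C, d/Hi/E/A, d/Mid/B/C, d/Mid/B/A, d/Mid/E/C, d/Mid/E/A} → row (-3,0) (-3,0)
{e/Hi/B/C, e/Hi/B/A, e/Hi/E/C, e/Hi/E/A, e/Mid/B/C, e/Mid/B/A, e/Mid/E/C, e/Mid/E/A} → row (-2,3) (-2,3)
That's 6 distinct rows out of 24 strategies.

6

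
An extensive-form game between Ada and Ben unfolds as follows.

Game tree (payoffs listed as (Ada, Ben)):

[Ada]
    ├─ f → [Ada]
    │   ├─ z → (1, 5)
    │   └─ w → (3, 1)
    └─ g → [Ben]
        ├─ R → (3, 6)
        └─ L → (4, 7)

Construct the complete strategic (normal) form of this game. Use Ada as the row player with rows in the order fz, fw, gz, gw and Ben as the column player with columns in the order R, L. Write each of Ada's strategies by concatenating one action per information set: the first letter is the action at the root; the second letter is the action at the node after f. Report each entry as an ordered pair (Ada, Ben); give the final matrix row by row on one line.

            R        L
  fz    (1,5)    (1,5)
  fw    (3,1)    (3,1)
  gz    (3,6)    (4,7)
  gw    (3,6)    (4,7)

fz: (1,5) (1,5) | fw: (3,1) (3,1) | gz: (3,6) (4,7) | gw: (3,6) (4,7)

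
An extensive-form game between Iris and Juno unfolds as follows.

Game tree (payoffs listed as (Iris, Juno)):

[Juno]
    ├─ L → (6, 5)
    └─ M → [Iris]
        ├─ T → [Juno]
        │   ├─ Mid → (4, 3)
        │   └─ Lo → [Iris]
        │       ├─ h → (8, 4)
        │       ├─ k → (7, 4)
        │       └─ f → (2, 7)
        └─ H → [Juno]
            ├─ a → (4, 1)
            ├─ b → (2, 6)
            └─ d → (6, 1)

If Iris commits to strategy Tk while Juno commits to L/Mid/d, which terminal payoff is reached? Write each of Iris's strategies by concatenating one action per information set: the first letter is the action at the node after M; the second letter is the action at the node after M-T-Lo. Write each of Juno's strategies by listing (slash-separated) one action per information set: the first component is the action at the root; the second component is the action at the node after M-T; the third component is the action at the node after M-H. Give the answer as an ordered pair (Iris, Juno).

Trace the play path from the root:
  Juno plays L
→ terminal payoff (6, 5).
(Iris's choice at the node after M is never reached on this path, so it doesn't affect the outcome.)

(6, 5)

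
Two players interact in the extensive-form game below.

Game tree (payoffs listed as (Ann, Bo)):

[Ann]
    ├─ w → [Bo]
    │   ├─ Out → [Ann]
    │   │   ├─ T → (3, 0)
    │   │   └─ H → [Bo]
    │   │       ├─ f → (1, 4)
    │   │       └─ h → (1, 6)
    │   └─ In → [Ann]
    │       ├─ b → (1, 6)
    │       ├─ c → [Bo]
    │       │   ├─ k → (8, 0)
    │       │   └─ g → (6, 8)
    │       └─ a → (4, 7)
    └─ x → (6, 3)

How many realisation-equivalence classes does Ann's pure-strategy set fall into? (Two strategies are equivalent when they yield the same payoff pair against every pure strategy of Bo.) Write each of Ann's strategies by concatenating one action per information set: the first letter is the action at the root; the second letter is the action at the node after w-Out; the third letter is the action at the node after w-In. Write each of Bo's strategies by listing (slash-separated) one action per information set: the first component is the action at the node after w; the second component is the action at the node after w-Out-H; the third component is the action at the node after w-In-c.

7

Ann has 12 pure strategies: wTb, wTc, wTa, wHb, wHc, wHa, xTb, xTc, xTa, xHb, xHc, xHa. Columns: Out/f/k, Out/f/g, Out/h/k, Out/h/g, In/f/k, In/f/g, In/h/k, In/h/g.
{wTb} → row (3,0) (3,0) (3,0) (3,0) (1,6) (1,6) (1,6) (1,6)
{wTc} → row (3,0) (3,0) (3,0) (3,0) (8,0) (6,8) (8,0) (6,8)
{wTa} → row (3,0) (3,0) (3,0) (3,0) (4,7) (4,7) (4,7) (4,7)
{wHb} → row (1,4) (1,4) (1,6) (1,6) (1,6) (1,6) (1,6) (1,6)
{wHc} → row (1,4) (1,4) (1,6) (1,6) (8,0) (6,8) (8,0) (6,8)
{wHa} → row (1,4) (1,4) (1,6) (1,6) (4,7) (4,7) (4,7) (4,7)
{xTb, xTc, xTa, xHb, xHc, xHa} → row (6,3) (6,3) (6,3) (6,3) (6,3) (6,3) (6,3) (6,3)
That's 7 distinct rows out of 12 strategies.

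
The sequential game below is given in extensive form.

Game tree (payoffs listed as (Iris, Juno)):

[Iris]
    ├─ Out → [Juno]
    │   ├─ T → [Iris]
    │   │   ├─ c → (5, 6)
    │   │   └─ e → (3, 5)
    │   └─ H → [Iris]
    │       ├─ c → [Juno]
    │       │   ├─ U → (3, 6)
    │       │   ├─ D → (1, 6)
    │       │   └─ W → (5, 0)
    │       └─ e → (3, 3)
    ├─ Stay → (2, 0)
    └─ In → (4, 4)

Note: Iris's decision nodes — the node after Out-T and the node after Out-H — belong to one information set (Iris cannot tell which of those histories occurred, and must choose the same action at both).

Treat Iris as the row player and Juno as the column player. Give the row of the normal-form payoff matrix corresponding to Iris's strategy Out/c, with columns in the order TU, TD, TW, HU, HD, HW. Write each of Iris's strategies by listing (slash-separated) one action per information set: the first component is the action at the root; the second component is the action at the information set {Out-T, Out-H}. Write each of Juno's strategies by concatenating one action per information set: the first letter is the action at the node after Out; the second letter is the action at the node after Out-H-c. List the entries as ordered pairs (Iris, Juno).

(5,6) (5,6) (5,6) (3,6) (1,6) (5,0)

vs TU: Iris plays Out → Juno plays T at [Out] → Iris plays c at [Out-T] → (5, 6)
vs TD: Iris plays Out → Juno plays T at [Out] → Iris plays c at [Out-T] → (5, 6)
vs TW: Iris plays Out → Juno plays T at [Out] → Iris plays c at [Out-T] → (5, 6)
vs HU: Iris plays Out → Juno plays H at [Out] → Iris plays c at [Out-H] → Juno plays U at [Out-H-c] → (3, 6)
vs HD: Iris plays Out → Juno plays H at [Out] → Iris plays c at [Out-H] → Juno plays D at [Out-H-c] → (1, 6)
vs HW: Iris plays Out → Juno plays H at [Out] → Iris plays c at [Out-H] → Juno plays W at [Out-H-c] → (5, 0)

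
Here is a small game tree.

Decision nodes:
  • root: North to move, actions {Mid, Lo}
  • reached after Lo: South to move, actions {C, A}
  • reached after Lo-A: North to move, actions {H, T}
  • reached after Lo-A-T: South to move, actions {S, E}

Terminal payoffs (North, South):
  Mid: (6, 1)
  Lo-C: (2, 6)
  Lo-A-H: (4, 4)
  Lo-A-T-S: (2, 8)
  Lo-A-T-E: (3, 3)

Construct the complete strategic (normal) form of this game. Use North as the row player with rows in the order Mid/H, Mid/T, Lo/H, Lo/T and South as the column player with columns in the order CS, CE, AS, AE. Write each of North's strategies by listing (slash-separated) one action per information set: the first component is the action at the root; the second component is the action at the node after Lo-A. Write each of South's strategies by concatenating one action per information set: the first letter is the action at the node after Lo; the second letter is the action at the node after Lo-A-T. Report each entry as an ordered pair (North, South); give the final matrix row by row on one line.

Mid/H: (6,1) (6,1) (6,1) (6,1) | Mid/T: (6,1) (6,1) (6,1) (6,1) | Lo/H: (2,6) (2,6) (4,4) (4,4) | Lo/T: (2,6) (2,6) (2,8) (3,3)

            CS       CE       AS       AE
Mid/H    (6,1)    (6,1)    (6,1)    (6,1)
Mid/T    (6,1)    (6,1)    (6,1)    (6,1)
 Lo/H    (2,6)    (2,6)    (4,4)    (4,4)
 Lo/T    (2,6)    (2,6)    (2,8)    (3,3)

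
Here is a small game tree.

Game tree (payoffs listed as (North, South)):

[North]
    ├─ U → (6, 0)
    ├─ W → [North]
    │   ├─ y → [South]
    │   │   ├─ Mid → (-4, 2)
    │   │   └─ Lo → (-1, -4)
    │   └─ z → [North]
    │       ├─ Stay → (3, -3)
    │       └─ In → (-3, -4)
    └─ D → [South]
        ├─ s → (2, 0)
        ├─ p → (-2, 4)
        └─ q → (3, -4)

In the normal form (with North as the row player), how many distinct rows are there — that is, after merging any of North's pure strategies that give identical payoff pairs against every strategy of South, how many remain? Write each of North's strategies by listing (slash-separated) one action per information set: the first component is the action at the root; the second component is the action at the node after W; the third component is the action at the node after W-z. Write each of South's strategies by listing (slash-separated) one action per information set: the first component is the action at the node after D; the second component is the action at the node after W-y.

5

North has 12 pure strategies: U/y/Stay, U/y/In, U/z/Stay, U/z/In, W/y/Stay, W/y/In, W/z/Stay, W/z/In, D/y/Stay, D/y/In, D/z/Stay, D/z/In. Columns: s/Mid, s/Lo, p/Mid, p/Lo, q/Mid, q/Lo.
{U/y/Stay, U/y/In, U/z/Stay, U/z/In} → row (6,0) (6,0) (6,0) (6,0) (6,0) (6,0)
{W/y/Stay, W/y/In} → row (-4,2) (-1,-4) (-4,2) (-1,-4) (-4,2) (-1,-4)
{W/z/Stay} → row (3,-3) (3,-3) (3,-3) (3,-3) (3,-3) (3,-3)
{W/z/In} → row (-3,-4) (-3,-4) (-3,-4) (-3,-4) (-3,-4) (-3,-4)
{D/y/Stay, D/y/In, D/z/Stay, D/z/In} → row (2,0) (2,0) (-2,4) (-2,4) (3,-4) (3,-4)
That's 5 distinct rows out of 12 strategies.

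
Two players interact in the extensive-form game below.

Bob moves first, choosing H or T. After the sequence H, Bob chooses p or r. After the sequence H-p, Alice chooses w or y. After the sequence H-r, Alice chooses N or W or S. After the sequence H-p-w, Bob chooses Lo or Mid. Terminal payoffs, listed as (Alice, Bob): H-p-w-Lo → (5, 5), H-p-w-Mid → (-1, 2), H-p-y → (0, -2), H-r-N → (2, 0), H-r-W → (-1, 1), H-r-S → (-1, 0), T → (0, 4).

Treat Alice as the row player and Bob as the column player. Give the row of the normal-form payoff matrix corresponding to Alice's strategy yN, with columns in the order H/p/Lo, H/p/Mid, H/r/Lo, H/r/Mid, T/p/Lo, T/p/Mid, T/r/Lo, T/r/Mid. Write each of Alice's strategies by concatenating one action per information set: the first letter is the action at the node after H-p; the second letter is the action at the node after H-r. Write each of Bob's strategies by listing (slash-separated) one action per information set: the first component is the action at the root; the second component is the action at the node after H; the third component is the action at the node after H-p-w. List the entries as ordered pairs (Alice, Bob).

vs H/p/Lo: Bob plays H → Bob plays p at [H] → Alice plays y at [H-p] → (0, -2)
vs H/p/Mid: Bob plays H → Bob plays p at [H] → Alice plays y at [H-p] → (0, -2)
vs H/r/Lo: Bob plays H → Bob plays r at [H] → Alice plays N at [H-r] → (2, 0)
vs H/r/Mid: Bob plays H → Bob plays r at [H] → Alice plays N at [H-r] → (2, 0)
vs T/p/Lo: Bob plays T → (0, 4)
vs T/p/Mid: Bob plays T → (0, 4)
vs T/r/Lo: Bob plays T → (0, 4)
vs T/r/Mid: Bob plays T → (0, 4)

(0,-2) (0,-2) (2,0) (2,0) (0,4) (0,4) (0,4) (0,4)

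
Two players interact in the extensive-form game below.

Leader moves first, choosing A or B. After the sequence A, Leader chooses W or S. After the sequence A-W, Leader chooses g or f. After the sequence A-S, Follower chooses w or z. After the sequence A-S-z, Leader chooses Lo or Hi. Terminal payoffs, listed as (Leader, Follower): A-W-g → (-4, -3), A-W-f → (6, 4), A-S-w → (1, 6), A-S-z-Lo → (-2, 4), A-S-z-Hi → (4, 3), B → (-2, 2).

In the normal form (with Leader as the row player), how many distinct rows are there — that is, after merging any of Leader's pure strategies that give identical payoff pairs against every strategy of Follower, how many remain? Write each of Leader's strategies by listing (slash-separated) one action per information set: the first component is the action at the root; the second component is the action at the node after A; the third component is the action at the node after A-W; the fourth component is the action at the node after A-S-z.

5

Leader has 16 pure strategies: A/W/g/Lo, A/W/g/Hi, A/W/f/Lo, A/W/f/Hi, A/S/g/Lo, A/S/g/Hi, A/S/f/Lo, A/S/f/Hi, B/W/g/Lo, B/W/g/Hi, B/W/f/Lo, B/W/f/Hi, B/S/g/Lo, B/S/g/Hi, B/S/f/Lo, B/S/f/Hi. Columns: w, z.
{A/W/g/Lo, A/W/g/Hi} → row (-4,-3) (-4,-3)
{A/W/f/Lo, A/W/f/Hi} → row (6,4) (6,4)
{A/S/g/Lo, A/S/f/Lo} → row (1,6) (-2,4)
{A/S/g/Hi, A/S/f/Hi} → row (1,6) (4,3)
{B/W/g/Lo, B/W/g/Hi, B/W/f/Lo, B/W/f/Hi, B/S/g/Lo, B/S/g/Hi, B/S/f/Lo, B/S/f/Hi} → row (-2,2) (-2,2)
That's 5 distinct rows out of 16 strategies.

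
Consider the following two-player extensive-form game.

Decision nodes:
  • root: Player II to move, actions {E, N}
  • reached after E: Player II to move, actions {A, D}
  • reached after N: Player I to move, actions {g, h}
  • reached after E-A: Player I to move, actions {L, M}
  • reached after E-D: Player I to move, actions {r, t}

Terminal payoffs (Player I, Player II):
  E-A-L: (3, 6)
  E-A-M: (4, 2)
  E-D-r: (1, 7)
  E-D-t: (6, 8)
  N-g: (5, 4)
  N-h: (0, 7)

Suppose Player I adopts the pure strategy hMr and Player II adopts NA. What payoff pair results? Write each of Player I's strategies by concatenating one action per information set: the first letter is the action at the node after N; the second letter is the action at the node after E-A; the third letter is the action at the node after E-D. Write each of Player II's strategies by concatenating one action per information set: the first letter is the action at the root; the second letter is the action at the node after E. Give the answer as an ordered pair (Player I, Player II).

(0, 7)

Trace the play path from the root:
  Player II plays N
  Player I plays h at [N]
→ terminal payoff (0, 7).
(Player I's choice at the node after E-A is never reached on this path, so it doesn't affect the outcome.)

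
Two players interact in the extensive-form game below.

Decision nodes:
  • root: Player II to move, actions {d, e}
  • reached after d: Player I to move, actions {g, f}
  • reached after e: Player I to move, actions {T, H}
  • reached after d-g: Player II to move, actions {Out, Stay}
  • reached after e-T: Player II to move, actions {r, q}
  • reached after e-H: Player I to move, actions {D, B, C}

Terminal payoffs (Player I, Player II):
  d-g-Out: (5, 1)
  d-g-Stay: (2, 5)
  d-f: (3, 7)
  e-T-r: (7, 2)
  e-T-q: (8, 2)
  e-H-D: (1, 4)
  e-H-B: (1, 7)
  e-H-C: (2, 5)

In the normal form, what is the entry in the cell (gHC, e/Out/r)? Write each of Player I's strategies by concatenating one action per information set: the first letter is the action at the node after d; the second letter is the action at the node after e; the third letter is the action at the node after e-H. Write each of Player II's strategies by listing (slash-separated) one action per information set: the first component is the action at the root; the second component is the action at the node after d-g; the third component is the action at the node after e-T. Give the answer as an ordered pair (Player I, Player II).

(2, 5)

Trace the play path from the root:
  Player II plays e
  Player I plays H at [e]
  Player I plays C at [e-H]
→ terminal payoff (2, 5).
(Player I's choice at the node after d is never reached on this path, so it doesn't affect the outcome.)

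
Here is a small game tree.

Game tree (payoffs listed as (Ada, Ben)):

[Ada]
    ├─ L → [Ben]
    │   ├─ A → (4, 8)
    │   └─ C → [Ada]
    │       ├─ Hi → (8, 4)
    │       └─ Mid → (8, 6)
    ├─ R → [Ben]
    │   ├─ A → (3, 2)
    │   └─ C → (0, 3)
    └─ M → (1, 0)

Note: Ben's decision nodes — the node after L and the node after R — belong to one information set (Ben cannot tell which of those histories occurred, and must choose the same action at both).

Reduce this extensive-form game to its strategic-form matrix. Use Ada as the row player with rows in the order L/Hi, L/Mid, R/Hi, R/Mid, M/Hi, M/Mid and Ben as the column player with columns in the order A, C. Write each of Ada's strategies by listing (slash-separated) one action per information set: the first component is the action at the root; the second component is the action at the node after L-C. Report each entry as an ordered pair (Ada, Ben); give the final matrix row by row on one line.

L/Hi: (4,8) (8,4) | L/Mid: (4,8) (8,6) | R/Hi: (3,2) (0,3) | R/Mid: (3,2) (0,3) | M/Hi: (1,0) (1,0) | M/Mid: (1,0) (1,0)

Row L/Hi: A→(4,8), C→(8,4)
Row L/Mid: A→(4,8), C→(8,6)
Row R/Hi: A→(3,2), C→(0,3)
Row R/Mid: A→(3,2), C→(0,3)
Row M/Hi: A→(1,0), C→(1,0)
Row M/Mid: A→(1,0), C→(1,0)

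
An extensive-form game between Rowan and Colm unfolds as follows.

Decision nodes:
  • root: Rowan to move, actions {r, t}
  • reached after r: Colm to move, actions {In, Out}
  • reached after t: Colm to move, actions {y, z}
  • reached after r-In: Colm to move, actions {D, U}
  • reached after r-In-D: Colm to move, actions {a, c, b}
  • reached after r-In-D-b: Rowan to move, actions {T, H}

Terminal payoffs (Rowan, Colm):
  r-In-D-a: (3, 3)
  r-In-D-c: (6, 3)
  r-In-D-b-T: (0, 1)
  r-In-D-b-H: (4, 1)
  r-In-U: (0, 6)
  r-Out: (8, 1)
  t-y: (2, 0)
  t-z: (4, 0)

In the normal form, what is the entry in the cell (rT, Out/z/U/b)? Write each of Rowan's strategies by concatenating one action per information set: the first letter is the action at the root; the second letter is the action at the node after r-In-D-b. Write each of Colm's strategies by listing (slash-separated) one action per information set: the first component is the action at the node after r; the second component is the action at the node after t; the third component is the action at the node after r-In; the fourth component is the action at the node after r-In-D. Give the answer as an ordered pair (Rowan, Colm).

(8, 1)

Trace the play path from the root:
  Rowan plays r
  Colm plays Out at [r]
→ terminal payoff (8, 1).
(Rowan's choice at the node after r-In-D-b is never reached on this path, so it doesn't affect the outcome.)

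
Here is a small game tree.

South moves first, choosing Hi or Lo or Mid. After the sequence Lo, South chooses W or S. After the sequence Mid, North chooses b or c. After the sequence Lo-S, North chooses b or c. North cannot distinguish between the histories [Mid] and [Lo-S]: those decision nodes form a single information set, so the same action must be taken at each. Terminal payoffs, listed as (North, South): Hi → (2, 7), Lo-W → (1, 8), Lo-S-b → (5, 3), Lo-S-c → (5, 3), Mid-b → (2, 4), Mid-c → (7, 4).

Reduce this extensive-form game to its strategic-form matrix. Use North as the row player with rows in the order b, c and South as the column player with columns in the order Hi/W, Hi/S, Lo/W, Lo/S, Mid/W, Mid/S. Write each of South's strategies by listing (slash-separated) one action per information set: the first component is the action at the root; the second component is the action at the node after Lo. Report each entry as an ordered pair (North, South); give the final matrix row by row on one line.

b: (2,7) (2,7) (1,8) (5,3) (2,4) (2,4) | c: (2,7) (2,7) (1,8) (5,3) (7,4) (7,4)

         Hi/W     Hi/S     Lo/W     Lo/S    Mid/W    Mid/S
   b    (2,7)    (2,7)    (1,8)    (5,3)    (2,4)    (2,4)
   c    (2,7)    (2,7)    (1,8)    (5,3)    (7,4)    (7,4)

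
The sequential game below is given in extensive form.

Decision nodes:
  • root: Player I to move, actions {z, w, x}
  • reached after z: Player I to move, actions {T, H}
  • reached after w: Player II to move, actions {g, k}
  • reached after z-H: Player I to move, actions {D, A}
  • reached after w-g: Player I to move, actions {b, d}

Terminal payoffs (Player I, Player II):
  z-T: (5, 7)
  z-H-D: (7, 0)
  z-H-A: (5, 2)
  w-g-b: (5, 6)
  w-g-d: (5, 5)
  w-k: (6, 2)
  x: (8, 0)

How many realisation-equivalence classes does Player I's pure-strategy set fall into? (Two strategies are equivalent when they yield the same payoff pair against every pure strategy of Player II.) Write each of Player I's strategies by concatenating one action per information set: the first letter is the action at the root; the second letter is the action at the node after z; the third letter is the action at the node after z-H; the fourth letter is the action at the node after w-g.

Player I has 24 pure strategies: zTDb, zTDd, zTAb, zTAd, zHDb, zHDd, zHAb, zHAd, wTDb, wTDd, wTAb, wTAd, wHDb, wHDd, wHAb, wHAd, xTDb, xTDd, xTAb, xTAd, xHDb, xHDd, xHAb, xHAd. Columns: g, k.
{zTDb, zTDd, zTAb, zTAd} → row (5,7) (5,7)
{zHDb, zHDd} → row (7,0) (7,0)
{zHAb, zHAd} → row (5,2) (5,2)
{wTDb, wTAb, wHDb, wHAb} → row (5,6) (6,2)
{wTDd, wTAd, wHDd, wHAd} → row (5,5) (6,2)
{xTDb, xTDd, xTAb, xTAd, xHDb, xHDd, xHAb, xHAd} → row (8,0) (8,0)
That's 6 distinct rows out of 24 strategies.

6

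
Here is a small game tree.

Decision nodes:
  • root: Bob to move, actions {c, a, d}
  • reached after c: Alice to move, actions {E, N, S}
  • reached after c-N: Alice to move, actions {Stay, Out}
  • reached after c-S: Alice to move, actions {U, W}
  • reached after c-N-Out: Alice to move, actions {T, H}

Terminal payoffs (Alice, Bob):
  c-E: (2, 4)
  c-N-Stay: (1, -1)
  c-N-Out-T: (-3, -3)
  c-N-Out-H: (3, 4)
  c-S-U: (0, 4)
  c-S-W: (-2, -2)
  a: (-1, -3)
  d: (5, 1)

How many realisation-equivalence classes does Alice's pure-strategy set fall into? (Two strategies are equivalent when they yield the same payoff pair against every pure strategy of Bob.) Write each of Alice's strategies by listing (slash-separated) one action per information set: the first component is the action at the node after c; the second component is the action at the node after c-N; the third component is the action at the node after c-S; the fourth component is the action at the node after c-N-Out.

6

Alice has 24 pure strategies: E/Stay/U/T, E/Stay/U/H, E/Stay/W/T, E/Stay/W/H, E/Out/U/T, E/Out/U/H, E/Out/W/T, E/Out/W/H, N/Stay/U/T, N/Stay/U/H, N/Stay/W/T, N/Stay/W/H, N/Out/U/T, N/Out/U/H, N/Out/W/T, N/Out/W/H, S/Stay/U/T, S/Stay/U/H, S/Stay/W/T, S/Stay/W/H, S/Out/U/T, S/Out/U/H, S/Out/W/T, S/Out/W/H. Columns: c, a, d.
{E/Stay/U/T, E/Stay/U/H, E/Stay/W/T, E/Stay/W/H, E/Out/U/T, E/Out/U/H, E/Out/W/T, E/Out/W/H} → row (2,4) (-1,-3) (5,1)
{N/Stay/U/T, N/Stay/U/H, N/Stay/W/T, N/Stay/W/H} → row (1,-1) (-1,-3) (5,1)
{N/Out/U/T, N/Out/W/T} → row (-3,-3) (-1,-3) (5,1)
{N/Out/U/H, N/Out/W/H} → row (3,4) (-1,-3) (5,1)
{S/Stay/U/T, S/Stay/U/H, S/Out/U/T, S/Out/U/H} → row (0,4) (-1,-3) (5,1)
{S/Stay/W/T, S/Stay/W/H, S/Out/W/T, S/Out/W/H} → row (-2,-2) (-1,-3) (5,1)
That's 6 distinct rows out of 24 strategies.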